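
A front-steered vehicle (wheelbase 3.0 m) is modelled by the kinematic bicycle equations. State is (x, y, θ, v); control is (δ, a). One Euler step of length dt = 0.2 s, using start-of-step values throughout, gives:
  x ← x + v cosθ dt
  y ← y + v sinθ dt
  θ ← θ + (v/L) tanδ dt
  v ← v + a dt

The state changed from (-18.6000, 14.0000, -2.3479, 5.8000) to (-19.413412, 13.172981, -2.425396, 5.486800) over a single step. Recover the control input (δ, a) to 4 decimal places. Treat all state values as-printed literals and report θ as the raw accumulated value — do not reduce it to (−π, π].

a = (v'−v)/dt = (-0.313200)/0.2 = -1.5660
Δθ = θ'−θ = -0.077496;  (v·dt/L) = 5.8000·0.2/3.0 = 0.386667
tan δ = Δθ·L/(v·dt) = -0.200421  →  δ = -0.1978

δ = -0.1978, a = -1.5660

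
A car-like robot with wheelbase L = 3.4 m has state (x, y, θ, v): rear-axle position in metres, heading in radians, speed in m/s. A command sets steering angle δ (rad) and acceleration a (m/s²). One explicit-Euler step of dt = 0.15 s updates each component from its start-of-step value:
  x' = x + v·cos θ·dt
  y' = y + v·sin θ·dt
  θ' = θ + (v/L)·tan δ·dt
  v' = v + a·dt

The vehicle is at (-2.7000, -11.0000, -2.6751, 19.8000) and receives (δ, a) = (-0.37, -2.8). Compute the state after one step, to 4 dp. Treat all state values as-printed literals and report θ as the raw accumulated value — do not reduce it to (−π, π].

x' = -2.7000 + 19.8000·cos(-2.6751)·0.15 = -5.3527
y' = -11.0000 + 19.8000·sin(-2.6751)·0.15 = -12.3358
θ' = -2.6751 + (19.8000/3.4)·tan(-0.37)·0.15 = -3.0139
v' = 19.8000 − 2.8000·0.15 = 19.3800

(-5.3527, -12.3358, -3.0139, 19.3800)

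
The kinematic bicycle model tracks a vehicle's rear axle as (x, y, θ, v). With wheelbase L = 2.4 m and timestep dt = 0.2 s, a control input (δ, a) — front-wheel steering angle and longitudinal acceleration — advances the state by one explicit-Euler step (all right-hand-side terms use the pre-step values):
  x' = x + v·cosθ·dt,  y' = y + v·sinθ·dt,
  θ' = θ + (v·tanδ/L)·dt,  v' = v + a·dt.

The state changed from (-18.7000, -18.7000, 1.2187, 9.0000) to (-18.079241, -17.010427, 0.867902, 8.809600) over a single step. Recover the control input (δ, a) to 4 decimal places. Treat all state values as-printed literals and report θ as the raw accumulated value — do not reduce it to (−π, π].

δ = -0.4375, a = -0.9520

a = (v'−v)/dt = (-0.190400)/0.2 = -0.9520
Δθ = θ'−θ = -0.350798;  (v·dt/L) = 9.0000·0.2/2.4 = 0.750000
tan δ = Δθ·L/(v·dt) = -0.467731  →  δ = -0.4375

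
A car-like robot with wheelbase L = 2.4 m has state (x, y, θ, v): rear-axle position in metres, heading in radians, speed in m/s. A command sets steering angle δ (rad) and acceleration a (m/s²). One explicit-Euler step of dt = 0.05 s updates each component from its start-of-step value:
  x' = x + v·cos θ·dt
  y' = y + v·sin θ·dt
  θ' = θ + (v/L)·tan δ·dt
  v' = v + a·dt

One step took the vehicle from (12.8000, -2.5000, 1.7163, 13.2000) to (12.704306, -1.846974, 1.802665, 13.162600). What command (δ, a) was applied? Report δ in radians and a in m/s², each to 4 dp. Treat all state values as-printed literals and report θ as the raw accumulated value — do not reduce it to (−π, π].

δ = 0.3043, a = -0.7480

a = (v'−v)/dt = (-0.037400)/0.05 = -0.7480
Δθ = θ'−θ = 0.086365;  (v·dt/L) = 13.2000·0.05/2.4 = 0.275000
tan δ = Δθ·L/(v·dt) = 0.314055  →  δ = 0.3043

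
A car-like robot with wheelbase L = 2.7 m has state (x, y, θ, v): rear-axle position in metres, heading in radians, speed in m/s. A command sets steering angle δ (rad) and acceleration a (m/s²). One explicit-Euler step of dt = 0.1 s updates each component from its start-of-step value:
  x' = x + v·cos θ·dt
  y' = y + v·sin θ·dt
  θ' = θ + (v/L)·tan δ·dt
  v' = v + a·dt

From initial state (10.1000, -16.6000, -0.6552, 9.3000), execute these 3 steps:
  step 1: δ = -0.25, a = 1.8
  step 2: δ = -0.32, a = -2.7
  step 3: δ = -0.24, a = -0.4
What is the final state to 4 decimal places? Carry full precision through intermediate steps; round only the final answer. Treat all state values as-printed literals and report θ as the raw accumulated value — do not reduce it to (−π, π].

after step 1 (δ=-0.25, a=1.8): (10.837421, -17.166666, -0.743151, 9.480000)
after step 2 (δ=-0.32, a=-2.7): (11.535472, -17.808093, -0.859506, 9.210000)
after step 3 (δ=-0.24, a=-0.4): (12.136712, -18.505769, -0.942981, 9.170000)

(12.1367, -18.5058, -0.9430, 9.1700)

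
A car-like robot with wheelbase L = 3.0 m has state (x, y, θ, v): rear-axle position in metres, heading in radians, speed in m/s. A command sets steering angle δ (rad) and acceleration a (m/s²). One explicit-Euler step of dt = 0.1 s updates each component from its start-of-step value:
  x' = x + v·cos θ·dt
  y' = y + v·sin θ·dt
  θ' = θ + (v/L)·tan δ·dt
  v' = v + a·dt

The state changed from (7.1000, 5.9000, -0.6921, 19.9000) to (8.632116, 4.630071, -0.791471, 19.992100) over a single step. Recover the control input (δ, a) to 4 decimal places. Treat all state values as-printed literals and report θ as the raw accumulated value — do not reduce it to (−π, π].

δ = -0.1487, a = 0.9210

a = (v'−v)/dt = (0.092100)/0.1 = 0.9210
Δθ = θ'−θ = -0.099371;  (v·dt/L) = 19.9000·0.1/3.0 = 0.663333
tan δ = Δθ·L/(v·dt) = -0.149806  →  δ = -0.1487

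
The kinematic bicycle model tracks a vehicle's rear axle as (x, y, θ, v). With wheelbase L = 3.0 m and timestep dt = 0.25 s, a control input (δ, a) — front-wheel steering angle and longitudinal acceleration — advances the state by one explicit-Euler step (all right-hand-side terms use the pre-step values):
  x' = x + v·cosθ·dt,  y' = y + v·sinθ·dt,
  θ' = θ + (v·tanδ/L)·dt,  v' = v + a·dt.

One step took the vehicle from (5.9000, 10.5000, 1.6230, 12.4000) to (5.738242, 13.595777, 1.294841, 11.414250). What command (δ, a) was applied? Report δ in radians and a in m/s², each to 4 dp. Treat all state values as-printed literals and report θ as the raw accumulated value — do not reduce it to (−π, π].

δ = -0.3075, a = -3.9430

a = (v'−v)/dt = (-0.985750)/0.25 = -3.9430
Δθ = θ'−θ = -0.328159;  (v·dt/L) = 12.4000·0.25/3.0 = 1.033333
tan δ = Δθ·L/(v·dt) = -0.317573  →  δ = -0.3075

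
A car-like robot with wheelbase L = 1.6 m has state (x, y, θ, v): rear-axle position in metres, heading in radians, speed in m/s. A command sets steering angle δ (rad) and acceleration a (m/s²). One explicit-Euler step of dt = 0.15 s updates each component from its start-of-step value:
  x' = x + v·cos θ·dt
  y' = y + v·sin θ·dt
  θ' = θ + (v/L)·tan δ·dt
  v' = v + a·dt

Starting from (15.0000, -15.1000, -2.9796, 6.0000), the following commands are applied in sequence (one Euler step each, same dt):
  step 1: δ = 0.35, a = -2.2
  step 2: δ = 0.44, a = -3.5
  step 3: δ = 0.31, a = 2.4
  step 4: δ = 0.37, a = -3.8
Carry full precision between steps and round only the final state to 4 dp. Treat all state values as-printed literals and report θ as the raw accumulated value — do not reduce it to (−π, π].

after step 1 (δ=0.35, a=-2.2): (14.111783, -15.245157, -2.774271, 5.670000)
after step 2 (δ=0.44, a=-3.5): (13.318017, -15.550585, -2.524022, 5.145000)
after step 3 (δ=0.31, a=2.4): (12.688819, -15.997472, -2.369514, 5.505000)
after step 4 (δ=0.37, a=-3.8): (12.097200, -16.573536, -2.169340, 4.935000)

(12.0972, -16.5735, -2.1693, 4.9350)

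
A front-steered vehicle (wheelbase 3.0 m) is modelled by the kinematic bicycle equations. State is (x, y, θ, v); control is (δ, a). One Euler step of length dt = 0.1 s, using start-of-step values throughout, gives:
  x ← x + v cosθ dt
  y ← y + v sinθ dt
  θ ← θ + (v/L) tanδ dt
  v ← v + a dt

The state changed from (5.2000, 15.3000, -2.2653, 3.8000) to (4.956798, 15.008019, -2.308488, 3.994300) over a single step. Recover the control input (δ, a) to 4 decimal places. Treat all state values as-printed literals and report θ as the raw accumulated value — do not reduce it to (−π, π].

a = (v'−v)/dt = (0.194300)/0.1 = 1.9430
Δθ = θ'−θ = -0.043188;  (v·dt/L) = 3.8000·0.1/3.0 = 0.126667
tan δ = Δθ·L/(v·dt) = -0.340958  →  δ = -0.3286

δ = -0.3286, a = 1.9430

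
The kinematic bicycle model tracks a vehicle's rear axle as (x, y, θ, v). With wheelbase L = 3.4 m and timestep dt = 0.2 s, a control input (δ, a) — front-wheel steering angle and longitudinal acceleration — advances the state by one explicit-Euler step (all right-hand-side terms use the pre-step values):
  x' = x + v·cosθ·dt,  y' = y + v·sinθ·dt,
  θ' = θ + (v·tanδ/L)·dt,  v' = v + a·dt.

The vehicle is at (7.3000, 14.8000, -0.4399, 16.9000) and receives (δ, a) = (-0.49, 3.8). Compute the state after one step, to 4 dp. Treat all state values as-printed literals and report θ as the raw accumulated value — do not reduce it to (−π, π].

(10.3582, 13.3606, -0.9702, 17.6600)

x' = 7.3000 + 16.9000·cos(-0.4399)·0.2 = 10.3582
y' = 14.8000 + 16.9000·sin(-0.4399)·0.2 = 13.3606
θ' = -0.4399 + (16.9000/3.4)·tan(-0.49)·0.2 = -0.9702
v' = 16.9000 + 3.8000·0.2 = 17.6600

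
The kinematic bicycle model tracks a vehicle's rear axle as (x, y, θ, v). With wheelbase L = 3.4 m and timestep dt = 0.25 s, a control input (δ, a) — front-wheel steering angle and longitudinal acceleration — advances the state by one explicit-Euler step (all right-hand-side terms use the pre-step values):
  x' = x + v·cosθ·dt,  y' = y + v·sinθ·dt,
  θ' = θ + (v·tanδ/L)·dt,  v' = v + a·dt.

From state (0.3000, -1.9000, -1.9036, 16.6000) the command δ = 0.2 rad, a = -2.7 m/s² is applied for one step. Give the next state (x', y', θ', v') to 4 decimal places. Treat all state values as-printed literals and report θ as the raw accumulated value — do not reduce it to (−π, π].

x' = 0.3000 + 16.6000·cos(-1.9036)·0.25 = -1.0558
y' = -1.9000 + 16.6000·sin(-1.9036)·0.25 = -5.8223
θ' = -1.9036 + (16.6000/3.4)·tan(0.2)·0.25 = -1.6562
v' = 16.6000 − 2.7000·0.25 = 15.9250

(-1.0558, -5.8223, -1.6562, 15.9250)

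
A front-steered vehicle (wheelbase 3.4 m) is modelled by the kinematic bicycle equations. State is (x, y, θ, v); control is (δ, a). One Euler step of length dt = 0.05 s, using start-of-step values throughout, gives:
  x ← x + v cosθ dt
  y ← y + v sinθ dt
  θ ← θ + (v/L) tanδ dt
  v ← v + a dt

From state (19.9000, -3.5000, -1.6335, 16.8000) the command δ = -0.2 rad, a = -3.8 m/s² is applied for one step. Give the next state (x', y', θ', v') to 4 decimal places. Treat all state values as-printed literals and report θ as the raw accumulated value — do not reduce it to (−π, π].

x' = 19.9000 + 16.8000·cos(-1.6335)·0.05 = 19.8474
y' = -3.5000 + 16.8000·sin(-1.6335)·0.05 = -4.3383
θ' = -1.6335 + (16.8000/3.4)·tan(-0.2)·0.05 = -1.6836
v' = 16.8000 − 3.8000·0.05 = 16.6100

(19.8474, -4.3383, -1.6836, 16.6100)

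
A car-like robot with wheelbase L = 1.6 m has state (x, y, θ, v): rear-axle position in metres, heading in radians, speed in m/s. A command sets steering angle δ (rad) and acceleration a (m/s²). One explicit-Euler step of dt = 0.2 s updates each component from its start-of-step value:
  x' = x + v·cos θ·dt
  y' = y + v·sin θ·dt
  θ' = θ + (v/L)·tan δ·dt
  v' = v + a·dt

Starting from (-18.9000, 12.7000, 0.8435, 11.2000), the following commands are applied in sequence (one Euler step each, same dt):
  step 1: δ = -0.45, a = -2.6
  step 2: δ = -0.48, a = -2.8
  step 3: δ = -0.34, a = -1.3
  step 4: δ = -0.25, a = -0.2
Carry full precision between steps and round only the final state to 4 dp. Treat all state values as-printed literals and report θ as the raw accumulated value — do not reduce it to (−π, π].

(-12.4498, 12.0769, -1.2900, 9.8200)

after step 1 (δ=-0.45, a=-2.6): (-17.410730, 14.373223, 0.167223, 10.680000)
after step 2 (δ=-0.48, a=-2.8): (-15.304526, 14.728749, -0.527793, 10.120000)
after step 3 (δ=-0.34, a=-1.3): (-13.555950, 13.709407, -0.975270, 9.860000)
after step 4 (δ=-0.25, a=-0.2): (-12.449767, 12.076880, -1.289979, 9.820000)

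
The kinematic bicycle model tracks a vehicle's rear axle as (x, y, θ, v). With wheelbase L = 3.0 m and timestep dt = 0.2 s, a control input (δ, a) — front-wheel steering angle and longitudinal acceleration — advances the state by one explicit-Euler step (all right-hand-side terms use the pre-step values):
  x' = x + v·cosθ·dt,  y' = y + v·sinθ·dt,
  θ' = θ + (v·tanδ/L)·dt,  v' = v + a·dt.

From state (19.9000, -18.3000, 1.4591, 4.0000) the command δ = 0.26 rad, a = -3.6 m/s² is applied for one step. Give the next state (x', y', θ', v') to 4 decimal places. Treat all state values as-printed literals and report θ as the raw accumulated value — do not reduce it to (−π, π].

x' = 19.9000 + 4.0000·cos(1.4591)·0.2 = 19.9892
y' = -18.3000 + 4.0000·sin(1.4591)·0.2 = -17.5050
θ' = 1.4591 + (4.0000/3.0)·tan(0.26)·0.2 = 1.5300
v' = 4.0000 − 3.6000·0.2 = 3.2800

(19.9892, -17.5050, 1.5300, 3.2800)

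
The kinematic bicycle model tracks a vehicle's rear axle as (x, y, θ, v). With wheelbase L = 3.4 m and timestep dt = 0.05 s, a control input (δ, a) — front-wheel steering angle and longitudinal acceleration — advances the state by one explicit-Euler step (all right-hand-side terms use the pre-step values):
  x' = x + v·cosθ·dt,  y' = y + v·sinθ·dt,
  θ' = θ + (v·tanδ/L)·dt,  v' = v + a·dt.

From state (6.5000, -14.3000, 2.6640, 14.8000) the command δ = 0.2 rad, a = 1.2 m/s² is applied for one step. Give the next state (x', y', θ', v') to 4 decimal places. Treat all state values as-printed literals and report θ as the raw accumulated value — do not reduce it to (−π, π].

x' = 6.5000 + 14.8000·cos(2.6640)·0.05 = 5.8428
y' = -14.3000 + 14.8000·sin(2.6640)·0.05 = -13.9599
θ' = 2.6640 + (14.8000/3.4)·tan(0.2)·0.05 = 2.7081
v' = 14.8000 + 1.2000·0.05 = 14.8600

(5.8428, -13.9599, 2.7081, 14.8600)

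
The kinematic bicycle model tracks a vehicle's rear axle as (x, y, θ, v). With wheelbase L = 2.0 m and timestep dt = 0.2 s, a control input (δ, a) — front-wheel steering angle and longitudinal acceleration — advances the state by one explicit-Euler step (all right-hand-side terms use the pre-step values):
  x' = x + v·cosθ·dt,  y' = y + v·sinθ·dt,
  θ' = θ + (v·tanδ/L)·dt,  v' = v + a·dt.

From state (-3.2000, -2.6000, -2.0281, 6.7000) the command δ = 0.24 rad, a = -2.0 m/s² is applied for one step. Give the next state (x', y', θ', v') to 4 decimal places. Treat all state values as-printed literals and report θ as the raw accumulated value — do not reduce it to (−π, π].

(-3.7917, -3.8023, -1.8641, 6.3000)

x' = -3.2000 + 6.7000·cos(-2.0281)·0.2 = -3.7917
y' = -2.6000 + 6.7000·sin(-2.0281)·0.2 = -3.8023
θ' = -2.0281 + (6.7000/2.0)·tan(0.24)·0.2 = -1.8641
v' = 6.7000 − 2.0000·0.2 = 6.3000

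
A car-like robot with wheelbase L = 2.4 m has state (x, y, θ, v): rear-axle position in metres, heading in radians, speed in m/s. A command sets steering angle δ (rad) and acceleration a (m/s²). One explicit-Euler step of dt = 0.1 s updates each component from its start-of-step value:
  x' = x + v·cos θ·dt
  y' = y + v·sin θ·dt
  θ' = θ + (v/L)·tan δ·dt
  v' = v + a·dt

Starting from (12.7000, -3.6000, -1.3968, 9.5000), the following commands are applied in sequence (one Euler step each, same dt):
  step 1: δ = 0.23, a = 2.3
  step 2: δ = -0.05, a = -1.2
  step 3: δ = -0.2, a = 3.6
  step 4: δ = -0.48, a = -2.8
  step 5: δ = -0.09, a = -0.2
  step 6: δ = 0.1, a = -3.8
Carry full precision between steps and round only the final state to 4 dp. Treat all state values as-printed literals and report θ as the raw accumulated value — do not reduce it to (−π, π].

(13.3853, -9.3207, -1.6179, 9.2900)

after step 1 (δ=0.23, a=2.3): (12.864464, -4.535656, -1.304118, 9.730000)
after step 2 (δ=-0.05, a=-1.2): (13.120877, -5.474262, -1.324406, 9.610000)
after step 3 (δ=-0.2, a=3.6): (13.355269, -6.406239, -1.405574, 9.970000)
after step 4 (δ=-0.48, a=-2.8): (13.519247, -7.389662, -1.621845, 9.690000)
after step 5 (δ=-0.09, a=-0.2): (13.469803, -8.357399, -1.658281, 9.670000)
after step 6 (δ=0.1, a=-3.8): (13.385313, -9.320701, -1.617854, 9.290000)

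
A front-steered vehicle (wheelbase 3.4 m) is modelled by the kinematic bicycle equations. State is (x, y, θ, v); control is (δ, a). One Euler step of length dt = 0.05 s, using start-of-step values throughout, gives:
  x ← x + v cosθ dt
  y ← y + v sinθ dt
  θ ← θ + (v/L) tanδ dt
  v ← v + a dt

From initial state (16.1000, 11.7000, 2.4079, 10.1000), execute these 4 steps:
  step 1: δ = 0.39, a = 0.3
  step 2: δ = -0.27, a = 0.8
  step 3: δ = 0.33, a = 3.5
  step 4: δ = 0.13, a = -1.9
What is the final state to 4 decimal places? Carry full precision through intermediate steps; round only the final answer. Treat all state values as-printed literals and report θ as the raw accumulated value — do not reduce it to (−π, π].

after step 1 (δ=0.39, a=0.3): (15.724933, 12.038156, 2.468954, 10.115000)
after step 2 (δ=-0.27, a=0.8): (15.329345, 12.353265, 2.427786, 10.155000)
after step 3 (δ=0.33, a=3.5): (14.945550, 12.685697, 2.478938, 10.330000)
after step 4 (δ=0.13, a=-1.9): (14.538361, 13.003454, 2.498799, 10.235000)

(14.5384, 13.0035, 2.4988, 10.2350)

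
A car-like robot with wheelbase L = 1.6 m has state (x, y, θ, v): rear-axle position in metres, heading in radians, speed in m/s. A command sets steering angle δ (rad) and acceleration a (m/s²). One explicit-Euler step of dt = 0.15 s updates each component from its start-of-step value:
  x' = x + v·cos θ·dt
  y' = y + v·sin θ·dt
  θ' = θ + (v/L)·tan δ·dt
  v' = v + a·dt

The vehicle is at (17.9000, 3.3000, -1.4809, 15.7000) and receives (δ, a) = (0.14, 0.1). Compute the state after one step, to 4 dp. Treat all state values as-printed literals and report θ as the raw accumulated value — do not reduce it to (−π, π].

x' = 17.9000 + 15.7000·cos(-1.4809)·0.15 = 18.1114
y' = 3.3000 + 15.7000·sin(-1.4809)·0.15 = 0.9545
θ' = -1.4809 + (15.7000/1.6)·tan(0.14)·0.15 = -1.2735
v' = 15.7000 + 0.1000·0.15 = 15.7150

(18.1114, 0.9545, -1.2735, 15.7150)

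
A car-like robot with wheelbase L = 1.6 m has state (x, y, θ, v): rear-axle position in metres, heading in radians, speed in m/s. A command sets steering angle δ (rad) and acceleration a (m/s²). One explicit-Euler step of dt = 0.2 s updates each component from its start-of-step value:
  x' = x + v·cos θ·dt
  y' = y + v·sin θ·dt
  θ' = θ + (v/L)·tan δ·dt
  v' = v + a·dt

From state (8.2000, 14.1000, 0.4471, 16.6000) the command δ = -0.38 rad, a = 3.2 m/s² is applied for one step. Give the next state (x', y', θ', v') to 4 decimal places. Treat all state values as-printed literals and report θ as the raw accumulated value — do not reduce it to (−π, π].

(11.1937, 15.5354, -0.3817, 17.2400)

x' = 8.2000 + 16.6000·cos(0.4471)·0.2 = 11.1937
y' = 14.1000 + 16.6000·sin(0.4471)·0.2 = 15.5354
θ' = 0.4471 + (16.6000/1.6)·tan(-0.38)·0.2 = -0.3817
v' = 16.6000 + 3.2000·0.2 = 17.2400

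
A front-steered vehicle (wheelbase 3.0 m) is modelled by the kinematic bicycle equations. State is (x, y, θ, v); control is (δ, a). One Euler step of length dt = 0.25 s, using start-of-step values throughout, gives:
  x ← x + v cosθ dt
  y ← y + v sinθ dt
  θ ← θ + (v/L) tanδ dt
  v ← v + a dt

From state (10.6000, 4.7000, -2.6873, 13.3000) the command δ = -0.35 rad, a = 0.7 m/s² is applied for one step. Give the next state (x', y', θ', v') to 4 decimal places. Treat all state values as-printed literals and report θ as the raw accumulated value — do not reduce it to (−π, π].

(7.6122, 3.2409, -3.0919, 13.4750)

x' = 10.6000 + 13.3000·cos(-2.6873)·0.25 = 7.6122
y' = 4.7000 + 13.3000·sin(-2.6873)·0.25 = 3.2409
θ' = -2.6873 + (13.3000/3.0)·tan(-0.35)·0.25 = -3.0919
v' = 13.3000 + 0.7000·0.25 = 13.4750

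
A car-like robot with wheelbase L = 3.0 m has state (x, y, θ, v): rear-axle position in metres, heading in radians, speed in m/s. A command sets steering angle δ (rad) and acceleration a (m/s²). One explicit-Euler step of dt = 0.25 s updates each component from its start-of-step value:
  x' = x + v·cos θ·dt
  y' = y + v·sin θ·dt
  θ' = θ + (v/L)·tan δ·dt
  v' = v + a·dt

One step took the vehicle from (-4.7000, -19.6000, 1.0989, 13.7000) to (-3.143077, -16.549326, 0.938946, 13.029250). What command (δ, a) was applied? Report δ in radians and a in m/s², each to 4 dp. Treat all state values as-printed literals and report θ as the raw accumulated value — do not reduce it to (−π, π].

δ = -0.1392, a = -2.6830

a = (v'−v)/dt = (-0.670750)/0.25 = -2.6830
Δθ = θ'−θ = -0.159954;  (v·dt/L) = 13.7000·0.25/3.0 = 1.141667
tan δ = Δθ·L/(v·dt) = -0.140106  →  δ = -0.1392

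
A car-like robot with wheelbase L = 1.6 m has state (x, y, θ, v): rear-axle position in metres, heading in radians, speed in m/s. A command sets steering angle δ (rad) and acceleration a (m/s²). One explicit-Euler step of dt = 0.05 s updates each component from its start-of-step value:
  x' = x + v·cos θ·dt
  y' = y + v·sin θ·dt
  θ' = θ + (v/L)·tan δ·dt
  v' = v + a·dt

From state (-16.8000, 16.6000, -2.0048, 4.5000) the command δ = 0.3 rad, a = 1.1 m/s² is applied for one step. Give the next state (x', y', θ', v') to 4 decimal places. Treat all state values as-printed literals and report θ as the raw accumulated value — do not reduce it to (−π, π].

(-16.8946, 16.3959, -1.9613, 4.5550)

x' = -16.8000 + 4.5000·cos(-2.0048)·0.05 = -16.8946
y' = 16.6000 + 4.5000·sin(-2.0048)·0.05 = 16.3959
θ' = -2.0048 + (4.5000/1.6)·tan(0.3)·0.05 = -1.9613
v' = 4.5000 + 1.1000·0.05 = 4.5550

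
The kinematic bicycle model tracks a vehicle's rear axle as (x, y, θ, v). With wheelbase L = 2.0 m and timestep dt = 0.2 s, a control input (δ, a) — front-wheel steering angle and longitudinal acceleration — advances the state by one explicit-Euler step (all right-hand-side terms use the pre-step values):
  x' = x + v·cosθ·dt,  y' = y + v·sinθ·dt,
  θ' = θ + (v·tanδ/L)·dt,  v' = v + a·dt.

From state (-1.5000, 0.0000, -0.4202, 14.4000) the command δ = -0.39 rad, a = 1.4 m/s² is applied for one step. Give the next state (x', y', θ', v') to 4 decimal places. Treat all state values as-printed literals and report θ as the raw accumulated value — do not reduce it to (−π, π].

(1.1295, -1.1749, -1.0121, 14.6800)

x' = -1.5000 + 14.4000·cos(-0.4202)·0.2 = 1.1295
y' = 0.0000 + 14.4000·sin(-0.4202)·0.2 = -1.1749
θ' = -0.4202 + (14.4000/2.0)·tan(-0.39)·0.2 = -1.0121
v' = 14.4000 + 1.4000·0.2 = 14.6800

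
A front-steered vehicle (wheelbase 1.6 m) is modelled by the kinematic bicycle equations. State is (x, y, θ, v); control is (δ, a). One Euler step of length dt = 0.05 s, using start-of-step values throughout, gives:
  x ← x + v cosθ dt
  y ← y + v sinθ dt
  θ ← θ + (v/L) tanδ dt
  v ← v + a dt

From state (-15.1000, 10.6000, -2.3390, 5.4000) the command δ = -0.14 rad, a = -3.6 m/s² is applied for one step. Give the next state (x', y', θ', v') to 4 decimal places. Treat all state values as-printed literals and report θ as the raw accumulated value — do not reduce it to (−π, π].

(-15.2876, 10.4058, -2.3628, 5.2200)

x' = -15.1000 + 5.4000·cos(-2.3390)·0.05 = -15.2876
y' = 10.6000 + 5.4000·sin(-2.3390)·0.05 = 10.4058
θ' = -2.3390 + (5.4000/1.6)·tan(-0.14)·0.05 = -2.3628
v' = 5.4000 − 3.6000·0.05 = 5.2200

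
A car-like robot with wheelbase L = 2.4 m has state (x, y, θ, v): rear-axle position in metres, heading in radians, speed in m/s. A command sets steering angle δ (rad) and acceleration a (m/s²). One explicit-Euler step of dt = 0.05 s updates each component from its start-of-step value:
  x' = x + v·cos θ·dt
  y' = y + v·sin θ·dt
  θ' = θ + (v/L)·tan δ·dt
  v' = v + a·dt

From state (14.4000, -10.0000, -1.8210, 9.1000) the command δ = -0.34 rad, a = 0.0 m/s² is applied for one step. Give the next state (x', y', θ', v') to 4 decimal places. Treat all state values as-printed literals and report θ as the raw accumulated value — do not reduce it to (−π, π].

(14.2873, -10.4408, -1.8881, 9.1000)

x' = 14.4000 + 9.1000·cos(-1.8210)·0.05 = 14.2873
y' = -10.0000 + 9.1000·sin(-1.8210)·0.05 = -10.4408
θ' = -1.8210 + (9.1000/2.4)·tan(-0.34)·0.05 = -1.8881
v' = 9.1000 + 0.0000·0.05 = 9.1000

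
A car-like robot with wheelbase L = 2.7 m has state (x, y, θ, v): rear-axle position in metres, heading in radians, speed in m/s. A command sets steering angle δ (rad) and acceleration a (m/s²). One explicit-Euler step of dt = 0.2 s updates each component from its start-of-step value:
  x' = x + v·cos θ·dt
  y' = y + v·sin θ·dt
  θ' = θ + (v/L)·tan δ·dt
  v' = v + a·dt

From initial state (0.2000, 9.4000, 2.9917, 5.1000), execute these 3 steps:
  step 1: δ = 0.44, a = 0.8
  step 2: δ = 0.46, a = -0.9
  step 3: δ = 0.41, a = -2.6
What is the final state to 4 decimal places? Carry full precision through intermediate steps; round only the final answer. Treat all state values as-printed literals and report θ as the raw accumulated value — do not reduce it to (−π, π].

after step 1 (δ=0.44, a=0.8): (-0.808563, 9.552319, 3.169550, 5.260000)
after step 2 (δ=0.46, a=-0.9): (-1.860152, 9.522911, 3.362592, 5.080000)
after step 3 (δ=0.41, a=-2.6): (-2.851441, 9.300199, 3.526142, 4.560000)

(-2.8514, 9.3002, 3.5261, 4.5600)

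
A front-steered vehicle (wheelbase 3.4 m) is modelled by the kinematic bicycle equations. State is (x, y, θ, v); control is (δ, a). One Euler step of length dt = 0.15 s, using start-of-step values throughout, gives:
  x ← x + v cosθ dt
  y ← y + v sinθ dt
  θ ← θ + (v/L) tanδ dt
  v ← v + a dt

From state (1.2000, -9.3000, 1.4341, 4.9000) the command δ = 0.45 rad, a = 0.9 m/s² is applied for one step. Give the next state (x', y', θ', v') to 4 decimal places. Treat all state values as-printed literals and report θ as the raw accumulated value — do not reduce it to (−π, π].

x' = 1.2000 + 4.9000·cos(1.4341)·0.15 = 1.3002
y' = -9.3000 + 4.9000·sin(1.4341)·0.15 = -8.5719
θ' = 1.4341 + (4.9000/3.4)·tan(0.45)·0.15 = 1.5385
v' = 4.9000 + 0.9000·0.15 = 5.0350

(1.3002, -8.5719, 1.5385, 5.0350)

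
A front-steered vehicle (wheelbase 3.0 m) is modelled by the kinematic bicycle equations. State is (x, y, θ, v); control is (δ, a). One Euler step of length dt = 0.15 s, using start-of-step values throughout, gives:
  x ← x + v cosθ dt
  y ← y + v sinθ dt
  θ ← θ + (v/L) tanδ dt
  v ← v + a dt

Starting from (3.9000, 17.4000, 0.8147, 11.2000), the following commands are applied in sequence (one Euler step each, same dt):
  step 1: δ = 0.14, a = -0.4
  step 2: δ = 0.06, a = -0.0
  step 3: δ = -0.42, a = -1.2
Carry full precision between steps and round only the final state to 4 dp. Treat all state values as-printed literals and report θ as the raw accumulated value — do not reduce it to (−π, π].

(7.1026, 21.2611, 0.6783, 10.9600)

after step 1 (δ=0.14, a=-0.4): (5.052626, 18.622233, 0.893616, 11.140000)
after step 2 (δ=0.06, a=-0.0): (6.099671, 19.924515, 0.927076, 11.140000)
after step 3 (δ=-0.42, a=-1.2): (7.102563, 21.261096, 0.678336, 10.960000)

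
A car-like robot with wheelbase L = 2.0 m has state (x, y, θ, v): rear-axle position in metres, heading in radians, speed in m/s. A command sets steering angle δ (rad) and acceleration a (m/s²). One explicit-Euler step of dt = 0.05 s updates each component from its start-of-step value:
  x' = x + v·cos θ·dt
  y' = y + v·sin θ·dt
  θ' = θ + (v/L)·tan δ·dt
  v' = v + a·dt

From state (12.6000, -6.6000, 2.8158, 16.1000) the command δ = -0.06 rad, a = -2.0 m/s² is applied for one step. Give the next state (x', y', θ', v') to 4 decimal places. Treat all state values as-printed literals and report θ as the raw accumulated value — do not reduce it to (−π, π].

x' = 12.6000 + 16.1000·cos(2.8158)·0.05 = 11.8373
y' = -6.6000 + 16.1000·sin(2.8158)·0.05 = -6.3424
θ' = 2.8158 + (16.1000/2.0)·tan(-0.06)·0.05 = 2.7916
v' = 16.1000 − 2.0000·0.05 = 16.0000

(11.8373, -6.3424, 2.7916, 16.0000)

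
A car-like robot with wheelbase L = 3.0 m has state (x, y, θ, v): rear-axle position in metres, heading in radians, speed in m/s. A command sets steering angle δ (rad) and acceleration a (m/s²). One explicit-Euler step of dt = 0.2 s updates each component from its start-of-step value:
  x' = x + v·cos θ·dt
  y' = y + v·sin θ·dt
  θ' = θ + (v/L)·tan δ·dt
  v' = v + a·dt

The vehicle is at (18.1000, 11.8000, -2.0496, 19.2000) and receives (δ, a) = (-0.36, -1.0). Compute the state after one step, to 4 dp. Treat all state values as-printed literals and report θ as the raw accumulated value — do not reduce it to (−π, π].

x' = 18.1000 + 19.2000·cos(-2.0496)·0.2 = 16.3308
y' = 11.8000 + 19.2000·sin(-2.0496)·0.2 = 8.3918
θ' = -2.0496 + (19.2000/3.0)·tan(-0.36)·0.2 = -2.5314
v' = 19.2000 − 1.0000·0.2 = 19.0000

(16.3308, 8.3918, -2.5314, 19.0000)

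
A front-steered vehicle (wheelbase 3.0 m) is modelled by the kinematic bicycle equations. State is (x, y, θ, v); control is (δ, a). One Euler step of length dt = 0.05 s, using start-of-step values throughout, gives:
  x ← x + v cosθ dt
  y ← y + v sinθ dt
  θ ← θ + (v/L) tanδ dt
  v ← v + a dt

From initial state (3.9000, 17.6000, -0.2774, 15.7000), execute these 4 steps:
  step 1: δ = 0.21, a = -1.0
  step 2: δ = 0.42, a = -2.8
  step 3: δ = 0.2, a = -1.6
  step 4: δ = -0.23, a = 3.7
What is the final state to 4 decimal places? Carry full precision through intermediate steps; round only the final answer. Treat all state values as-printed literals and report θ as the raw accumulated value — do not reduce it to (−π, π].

after step 1 (δ=0.21, a=-1.0): (4.654990, 17.385023, -0.221628, 15.650000)
after step 2 (δ=0.42, a=-2.8): (5.418351, 17.213016, -0.105147, 15.510000)
after step 3 (δ=0.2, a=-1.6): (6.189568, 17.131624, -0.052746, 15.430000)
after step 4 (δ=-0.23, a=3.7): (6.959995, 17.090950, -0.112960, 15.615000)

(6.9600, 17.0909, -0.1130, 15.6150)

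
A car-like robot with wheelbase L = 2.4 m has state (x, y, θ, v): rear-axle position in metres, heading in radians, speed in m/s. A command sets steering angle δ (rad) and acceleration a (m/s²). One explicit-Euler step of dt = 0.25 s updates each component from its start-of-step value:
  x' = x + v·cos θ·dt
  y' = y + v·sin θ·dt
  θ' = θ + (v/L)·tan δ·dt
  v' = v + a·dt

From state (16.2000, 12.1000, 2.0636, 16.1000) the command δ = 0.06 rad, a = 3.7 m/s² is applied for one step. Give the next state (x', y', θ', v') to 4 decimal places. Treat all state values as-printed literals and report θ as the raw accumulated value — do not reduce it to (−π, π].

(14.2958, 15.6461, 2.1643, 17.0250)

x' = 16.2000 + 16.1000·cos(2.0636)·0.25 = 14.2958
y' = 12.1000 + 16.1000·sin(2.0636)·0.25 = 15.6461
θ' = 2.0636 + (16.1000/2.4)·tan(0.06)·0.25 = 2.1643
v' = 16.1000 + 3.7000·0.25 = 17.0250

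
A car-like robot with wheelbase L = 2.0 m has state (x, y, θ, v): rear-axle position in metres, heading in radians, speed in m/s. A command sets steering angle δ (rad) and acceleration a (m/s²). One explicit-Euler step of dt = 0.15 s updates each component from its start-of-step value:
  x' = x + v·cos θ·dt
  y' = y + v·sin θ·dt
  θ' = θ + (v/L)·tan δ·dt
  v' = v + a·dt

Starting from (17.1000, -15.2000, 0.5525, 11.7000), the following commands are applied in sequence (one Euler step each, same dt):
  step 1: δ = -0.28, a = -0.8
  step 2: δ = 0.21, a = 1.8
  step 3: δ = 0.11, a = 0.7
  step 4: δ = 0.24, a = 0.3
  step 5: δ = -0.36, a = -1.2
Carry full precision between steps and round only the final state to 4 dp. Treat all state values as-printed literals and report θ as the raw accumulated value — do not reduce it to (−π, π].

after step 1 (δ=-0.28, a=-0.8): (18.593883, -14.278946, 0.300171, 11.580000)
after step 2 (δ=0.21, a=1.8): (20.253214, -13.765344, 0.485285, 11.850000)
after step 3 (δ=0.11, a=0.7): (21.825487, -12.936210, 0.583444, 11.955000)
after step 4 (δ=0.24, a=0.3): (23.322081, -11.948306, 0.802863, 12.000000)
after step 5 (δ=-0.36, a=-1.2): (24.572451, -10.653480, 0.464101, 11.820000)

(24.5725, -10.6535, 0.4641, 11.8200)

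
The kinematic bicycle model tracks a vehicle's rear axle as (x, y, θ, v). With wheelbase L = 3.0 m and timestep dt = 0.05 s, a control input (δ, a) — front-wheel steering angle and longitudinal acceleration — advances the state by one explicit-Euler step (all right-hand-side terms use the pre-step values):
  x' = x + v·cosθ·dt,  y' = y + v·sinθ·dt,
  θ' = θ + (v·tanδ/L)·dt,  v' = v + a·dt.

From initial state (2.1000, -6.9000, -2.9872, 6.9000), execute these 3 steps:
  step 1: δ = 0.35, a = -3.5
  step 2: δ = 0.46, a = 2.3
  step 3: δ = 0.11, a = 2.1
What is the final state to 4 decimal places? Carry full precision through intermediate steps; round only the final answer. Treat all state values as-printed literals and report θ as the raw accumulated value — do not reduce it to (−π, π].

after step 1 (δ=0.35, a=-3.5): (1.759104, -6.953054, -2.945222, 6.725000)
after step 2 (δ=0.46, a=2.3): (1.429316, -7.018660, -2.889690, 6.840000)
after step 3 (δ=0.11, a=2.1): (1.098110, -7.103903, -2.877099, 6.945000)

(1.0981, -7.1039, -2.8771, 6.9450)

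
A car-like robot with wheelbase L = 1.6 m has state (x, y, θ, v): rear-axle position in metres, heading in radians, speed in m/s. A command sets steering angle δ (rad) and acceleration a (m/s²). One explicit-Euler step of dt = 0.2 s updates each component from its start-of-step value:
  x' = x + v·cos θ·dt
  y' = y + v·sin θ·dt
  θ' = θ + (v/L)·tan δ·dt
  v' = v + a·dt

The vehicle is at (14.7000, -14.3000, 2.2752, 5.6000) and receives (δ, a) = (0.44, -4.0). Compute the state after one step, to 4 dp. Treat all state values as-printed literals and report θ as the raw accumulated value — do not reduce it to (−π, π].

x' = 14.7000 + 5.6000·cos(2.2752)·0.2 = 13.9747
y' = -14.3000 + 5.6000·sin(2.2752)·0.2 = -13.4466
θ' = 2.2752 + (5.6000/1.6)·tan(0.44)·0.2 = 2.6047
v' = 5.6000 − 4.0000·0.2 = 4.8000

(13.9747, -13.4466, 2.6047, 4.8000)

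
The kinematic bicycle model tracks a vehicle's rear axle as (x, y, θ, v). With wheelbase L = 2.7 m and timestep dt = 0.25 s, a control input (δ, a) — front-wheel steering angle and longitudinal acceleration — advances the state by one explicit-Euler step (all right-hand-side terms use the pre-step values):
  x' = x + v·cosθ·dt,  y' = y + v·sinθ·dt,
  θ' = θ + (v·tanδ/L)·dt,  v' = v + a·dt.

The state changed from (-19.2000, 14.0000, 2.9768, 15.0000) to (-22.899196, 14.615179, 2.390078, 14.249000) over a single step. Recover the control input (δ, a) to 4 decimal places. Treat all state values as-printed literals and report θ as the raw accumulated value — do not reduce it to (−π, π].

a = (v'−v)/dt = (-0.751000)/0.25 = -3.0040
Δθ = θ'−θ = -0.586722;  (v·dt/L) = 15.0000·0.25/2.7 = 1.388889
tan δ = Δθ·L/(v·dt) = -0.422440  →  δ = -0.3997

δ = -0.3997, a = -3.0040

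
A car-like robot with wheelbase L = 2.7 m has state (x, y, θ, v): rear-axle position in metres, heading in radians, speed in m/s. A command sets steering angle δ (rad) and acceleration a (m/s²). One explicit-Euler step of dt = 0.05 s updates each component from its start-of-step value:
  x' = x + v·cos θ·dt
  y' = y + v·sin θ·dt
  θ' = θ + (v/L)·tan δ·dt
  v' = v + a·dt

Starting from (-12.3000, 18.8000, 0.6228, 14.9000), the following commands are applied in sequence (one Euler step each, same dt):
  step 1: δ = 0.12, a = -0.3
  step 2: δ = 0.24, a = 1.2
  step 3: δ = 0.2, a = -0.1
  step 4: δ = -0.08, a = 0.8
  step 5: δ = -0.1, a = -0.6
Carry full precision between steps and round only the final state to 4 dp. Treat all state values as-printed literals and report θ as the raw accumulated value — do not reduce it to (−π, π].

(-9.4696, 21.2230, 0.7296, 14.9500)

after step 1 (δ=0.12, a=-0.3): (-11.694875, 19.234567, 0.656071, 14.885000)
after step 2 (δ=0.24, a=1.2): (-11.105135, 19.688566, 0.723527, 14.945000)
after step 3 (δ=0.2, a=-0.1): (-10.545089, 20.183269, 0.779629, 14.940000)
after step 4 (δ=-0.08, a=0.8): (-10.013842, 20.708422, 0.757448, 14.980000)
after step 5 (δ=-0.1, a=-0.6): (-9.469624, 21.223037, 0.729614, 14.950000)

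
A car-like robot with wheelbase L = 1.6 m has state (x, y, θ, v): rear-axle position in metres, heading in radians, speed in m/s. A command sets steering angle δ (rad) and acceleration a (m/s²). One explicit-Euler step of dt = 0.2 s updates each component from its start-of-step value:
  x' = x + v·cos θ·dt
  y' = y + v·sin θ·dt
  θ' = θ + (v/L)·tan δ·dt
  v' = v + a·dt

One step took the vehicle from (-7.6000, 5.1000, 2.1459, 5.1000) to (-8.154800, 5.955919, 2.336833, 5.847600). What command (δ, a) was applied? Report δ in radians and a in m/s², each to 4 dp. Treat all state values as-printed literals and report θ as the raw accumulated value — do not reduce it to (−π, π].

δ = 0.2910, a = 3.7380

a = (v'−v)/dt = (0.747600)/0.2 = 3.7380
Δθ = θ'−θ = 0.190933;  (v·dt/L) = 5.1000·0.2/1.6 = 0.637500
tan δ = Δθ·L/(v·dt) = 0.299503  →  δ = 0.2910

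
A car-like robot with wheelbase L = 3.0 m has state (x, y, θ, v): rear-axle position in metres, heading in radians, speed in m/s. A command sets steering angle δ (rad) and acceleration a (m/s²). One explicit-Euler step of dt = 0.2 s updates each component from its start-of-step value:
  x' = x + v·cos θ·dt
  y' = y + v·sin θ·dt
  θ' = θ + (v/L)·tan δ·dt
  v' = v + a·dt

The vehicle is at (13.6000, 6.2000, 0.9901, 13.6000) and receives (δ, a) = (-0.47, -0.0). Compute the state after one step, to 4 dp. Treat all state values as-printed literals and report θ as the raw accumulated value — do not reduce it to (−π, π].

x' = 13.6000 + 13.6000·cos(0.9901)·0.2 = 15.0922
y' = 6.2000 + 13.6000·sin(0.9901)·0.2 = 8.4741
θ' = 0.9901 + (13.6000/3.0)·tan(-0.47)·0.2 = 0.5295
v' = 13.6000 + 0.0000·0.2 = 13.6000

(15.0922, 8.4741, 0.5295, 13.6000)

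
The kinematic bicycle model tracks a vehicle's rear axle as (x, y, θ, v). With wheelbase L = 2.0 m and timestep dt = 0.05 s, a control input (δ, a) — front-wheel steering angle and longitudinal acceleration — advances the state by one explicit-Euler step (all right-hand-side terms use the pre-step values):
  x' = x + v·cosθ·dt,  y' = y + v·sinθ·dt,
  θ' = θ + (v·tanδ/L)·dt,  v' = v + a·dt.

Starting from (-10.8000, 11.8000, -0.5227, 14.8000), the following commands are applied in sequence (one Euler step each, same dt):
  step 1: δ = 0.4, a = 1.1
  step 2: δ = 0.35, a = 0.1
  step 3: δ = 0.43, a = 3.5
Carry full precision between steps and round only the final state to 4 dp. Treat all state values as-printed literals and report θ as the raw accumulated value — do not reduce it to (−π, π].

after step 1 (δ=0.4, a=1.1): (-10.158809, 11.430576, -0.366267, 14.855000)
after step 2 (δ=0.35, a=0.1): (-9.465325, 11.164574, -0.230704, 14.860000)
after step 3 (δ=0.43, a=3.5): (-8.742010, 10.994677, -0.060326, 15.035000)

(-8.7420, 10.9947, -0.0603, 15.0350)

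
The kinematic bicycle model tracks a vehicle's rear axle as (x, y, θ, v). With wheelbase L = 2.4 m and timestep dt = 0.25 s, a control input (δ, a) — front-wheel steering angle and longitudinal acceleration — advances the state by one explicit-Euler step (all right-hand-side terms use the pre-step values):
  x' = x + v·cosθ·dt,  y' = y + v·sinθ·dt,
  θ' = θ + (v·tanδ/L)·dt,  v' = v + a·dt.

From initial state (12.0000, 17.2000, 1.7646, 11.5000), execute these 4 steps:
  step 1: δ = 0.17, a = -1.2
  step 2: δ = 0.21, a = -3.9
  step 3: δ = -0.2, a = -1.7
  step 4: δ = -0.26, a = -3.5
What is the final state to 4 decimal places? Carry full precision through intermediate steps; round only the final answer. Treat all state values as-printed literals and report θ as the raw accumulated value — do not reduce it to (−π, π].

(7.7880, 26.8634, 1.7314, 8.9250)

after step 1 (δ=0.17, a=-1.2): (11.446296, 20.021176, 1.970231, 11.200000)
after step 2 (δ=0.21, a=-3.9): (10.357384, 22.600764, 2.218897, 10.225000)
after step 3 (δ=-0.2, a=-1.7): (8.814244, 24.638688, 2.002989, 9.800000)
after step 4 (δ=-0.26, a=-3.5): (7.788029, 26.863409, 1.731426, 8.925000)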